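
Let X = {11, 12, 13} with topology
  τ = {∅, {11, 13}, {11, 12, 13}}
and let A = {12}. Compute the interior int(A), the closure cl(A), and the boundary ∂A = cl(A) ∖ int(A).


int(A) = ∅, cl(A) = {12}, ∂A = {12}.

Closed sets in (X, τ) are complements of opens:
  closed(X, τ) = {∅, {12}, {11, 12, 13}}.
int(A) = ⋃ {U ∈ τ : U ⊆ A}. Opens contained in A: ∅.
Taking the union of these: int(A) = ∅.
cl(A) = ⋂ {C closed : A ⊆ C}. Closed sets containing A: {12}, {11, 12, 13}.
Intersecting these: cl(A) = {12}.
∂A = cl(A) ∖ int(A) = {12} ∖ ∅ = {12}.


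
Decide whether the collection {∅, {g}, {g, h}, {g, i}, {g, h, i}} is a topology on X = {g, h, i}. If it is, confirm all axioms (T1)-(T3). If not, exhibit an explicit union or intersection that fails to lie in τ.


τ IS a topology on X.

Axiom (T1): ∅ ∈ τ? Yes; X ∈ τ? Yes.
Axiom (T2/T3): check pairwise unions and intersections of members of τ.
All pairwise intersections and unions checked — each lies in τ. Therefore τ satisfies (T1), (T2), (T3): it IS a topology on X.


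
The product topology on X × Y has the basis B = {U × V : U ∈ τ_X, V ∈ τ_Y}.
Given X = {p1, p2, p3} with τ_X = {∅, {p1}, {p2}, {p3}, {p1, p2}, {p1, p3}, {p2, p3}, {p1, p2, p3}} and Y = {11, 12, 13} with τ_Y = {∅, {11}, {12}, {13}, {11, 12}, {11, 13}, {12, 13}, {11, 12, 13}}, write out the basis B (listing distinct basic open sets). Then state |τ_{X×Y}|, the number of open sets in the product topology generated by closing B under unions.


Basis B = {∅ × ∅, {p1} × {11}, {p1} × {12}, {p1} × {13}, {p2} × {11}, {p2} × {12}, {p2} × {13}, {p3} × {11}, {p3} × {12}, {p3} × {13}, {p1} × {11, 12}, {p1} × {11, 13}, {p1, p2} × {11}, {p1, p3} × {11}, {p1} × {12, 13}, {p1, p2} × {12}, {p1, p3} × {12}, {p1, p2} × {13}, {p1, p3} × {13}, {p2} × {11, 12}, {p2} × {11, 13}, {p2, p3} × {11}, {p2} × {12, 13}, {p2, p3} × {12}, {p2, p3} × {13}, {p3} × {11, 12}, {p3} × {11, 13}, {p3} × {12, 13}, {p1} × {11, 12, 13}, {p1, p2, p3} × {11}, {p1, p2, p3} × {12}, {p1, p2, p3} × {13}, {p2} × {11, 12, 13}, {p3} × {11, 12, 13}, {p1, p2} × {11, 12}, {p1, p3} × {11, 12}, {p1, p2} × {11, 13}, {p1, p3} × {11, 13}, {p1, p2} × {12, 13}, {p1, p3} × {12, 13}, {p2, p3} × {11, 12}, {p2, p3} × {11, 13}, {p2, p3} × {12, 13}, {p1, p2} × {11, 12, 13}, {p1, p3} × {11, 12, 13}, {p1, p2, p3} × {11, 12}, {p1, p2, p3} × {11, 13}, {p1, p2, p3} × {12, 13}, {p2, p3} × {11, 12, 13}, {p1, p2, p3} × {11, 12, 13}}; |τ_{X×Y}| = 512.

Enumerate products U × V with U ∈ τ_X, V ∈ τ_Y (deduplicated):
  ∅ × ∅ = {} (∅)
  {p1} × {11} = {(p1,11)}
  {p1} × {12} = {(p1,12)}
  {p1} × {13} = {(p1,13)}
  {p2} × {11} = {(p2,11)}
  {p2} × {12} = {(p2,12)}
  {p2} × {13} = {(p2,13)}
  {p3} × {11} = {(p3,11)}
  {p3} × {12} = {(p3,12)}
  {p3} × {13} = {(p3,13)}
  {p1} × {11, 12} = {(p1,11), (p1,12)}
  {p1} × {11, 13} = {(p1,11), (p1,13)}
  {p1, p2} × {11} = {(p1,11), (p2,11)}
  {p1, p3} × {11} = {(p1,11), (p3,11)}
  {p1} × {12, 13} = {(p1,12), (p1,13)}
  {p1, p2} × {12} = {(p1,12), (p2,12)}
  {p1, p3} × {12} = {(p1,12), (p3,12)}
  {p1, p2} × {13} = {(p1,13), (p2,13)}
  {p1, p3} × {13} = {(p1,13), (p3,13)}
  {p2} × {11, 12} = {(p2,11), (p2,12)}
  {p2} × {11, 13} = {(p2,11), (p2,13)}
  {p2, p3} × {11} = {(p2,11), (p3,11)}
  {p2} × {12, 13} = {(p2,12), (p2,13)}
  {p2, p3} × {12} = {(p2,12), (p3,12)}
  {p2, p3} × {13} = {(p2,13), (p3,13)}
  {p3} × {11, 12} = {(p3,11), (p3,12)}
  {p3} × {11, 13} = {(p3,11), (p3,13)}
  {p3} × {12, 13} = {(p3,12), (p3,13)}
  {p1} × {11, 12, 13} = {(p1,11), (p1,12), (p1,13)}
  {p1, p2, p3} × {11} = {(p1,11), (p2,11), (p3,11)}
  {p1, p2, p3} × {12} = {(p1,12), (p2,12), (p3,12)}
  {p1, p2, p3} × {13} = {(p1,13), (p2,13), (p3,13)}
  {p2} × {11, 12, 13} = {(p2,11), (p2,12), (p2,13)}
  {p3} × {11, 12, 13} = {(p3,11), (p3,12), (p3,13)}
  {p1, p2} × {11, 12} = {(p1,11), (p1,12), (p2,11), (p2,12)}
  {p1, p3} × {11, 12} = {(p1,11), (p1,12), (p3,11), (p3,12)}
  {p1, p2} × {11, 13} = {(p1,11), (p1,13), (p2,11), (p2,13)}
  {p1, p3} × {11, 13} = {(p1,11), (p1,13), (p3,11), (p3,13)}
  {p1, p2} × {12, 13} = {(p1,12), (p1,13), (p2,12), (p2,13)}
  {p1, p3} × {12, 13} = {(p1,12), (p1,13), (p3,12), (p3,13)}
  {p2, p3} × {11, 12} = {(p2,11), (p2,12), (p3,11), (p3,12)}
  {p2, p3} × {11, 13} = {(p2,11), (p2,13), (p3,11), (p3,13)}
  {p2, p3} × {12, 13} = {(p2,12), (p2,13), (p3,12), (p3,13)}
  {p1, p2} × {11, 12, 13} = {(p1,11), (p1,12), (p1,13), (p2,11), (p2,12), (p2,13)}
  {p1, p3} × {11, 12, 13} = {(p1,11), (p1,12), (p1,13), (p3,11), (p3,12), (p3,13)}
  {p1, p2, p3} × {11, 12} = {(p1,11), (p1,12), (p2,11), (p2,12), (p3,11), (p3,12)}
  {p1, p2, p3} × {11, 13} = {(p1,11), (p1,13), (p2,11), (p2,13), (p3,11), (p3,13)}
  {p1, p2, p3} × {12, 13} = {(p1,12), (p1,13), (p2,12), (p2,13), (p3,12), (p3,13)}
  {p2, p3} × {11, 12, 13} = {(p2,11), (p2,12), (p2,13), (p3,11), (p3,12), (p3,13)}
  {p1, p2, p3} × {11, 12, 13} = {(p1,11), (p1,12), (p1,13), (p2,11), (p2,12), (p2,13), (p3,11), (p3,12), (p3,13)}
These 50 distinct sets form the basis B.
Close under arbitrary unions to get τ_{X×Y}; counting gives |τ_{X×Y}| = 512.


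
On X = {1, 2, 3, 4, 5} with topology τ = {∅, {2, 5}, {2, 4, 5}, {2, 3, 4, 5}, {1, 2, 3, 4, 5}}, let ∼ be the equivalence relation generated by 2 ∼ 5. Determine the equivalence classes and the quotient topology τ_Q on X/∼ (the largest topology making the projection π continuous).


X/∼ = {[1], [2=5], [3], [4]}; |τ_Q| = 5.

Equivalence classes: [1], [2=5], [3], [4].
Quotient map π: X → X/∼ sends 1 ↦ [1], 2 ↦ [2=5], 3 ↦ [3], 4 ↦ [4], 5 ↦ [2=5].
For each subset V ⊆ X/∼, compute π^{-1}(V) ⊆ X and check whether π^{-1}(V) ∈ τ. V is open in τ_Q iff π^{-1}(V) ∈ τ.
  V = {}: π^{-1}(V) = ∅ ∈ τ ✓.
  V = {[1]}: π^{-1}(V) = {1} ∉ τ ✗.
  V = {[2=5]}: π^{-1}(V) = {2, 5} ∈ τ ✓.
  V = {[1], [2=5]}: π^{-1}(V) = {1, 2, 5} ∉ τ ✗.
  V = {[3]}: π^{-1}(V) = {3} ∉ τ ✗.
  V = {[1], [3]}: π^{-1}(V) = {1, 3} ∉ τ ✗.
  V = {[2=5], [3]}: π^{-1}(V) = {2, 3, 5} ∉ τ ✗.
  V = {[1], [2=5], [3]}: π^{-1}(V) = {1, 2, 3, 5} ∉ τ ✗.
  V = {[4]}: π^{-1}(V) = {4} ∉ τ ✗.
  V = {[1], [4]}: π^{-1}(V) = {1, 4} ∉ τ ✗.
  V = {[2=5], [4]}: π^{-1}(V) = {2, 4, 5} ∈ τ ✓.
  V = {[1], [2=5], [4]}: π^{-1}(V) = {1, 2, 4, 5} ∉ τ ✗.
  V = {[3], [4]}: π^{-1}(V) = {3, 4} ∉ τ ✗.
  V = {[1], [3], [4]}: π^{-1}(V) = {1, 3, 4} ∉ τ ✗.
  V = {[2=5], [3], [4]}: π^{-1}(V) = {2, 3, 4, 5} ∈ τ ✓.
  V = {[1], [2=5], [3], [4]}: π^{-1}(V) = {1, 2, 3, 4, 5} ∈ τ ✓.
Open sets in the quotient: τ_Q = {{}, {[2=5]}, {[2=5], [4]}, {[2=5], [3], [4]}, {[1], [2=5], [3], [4]}} (5 elements).


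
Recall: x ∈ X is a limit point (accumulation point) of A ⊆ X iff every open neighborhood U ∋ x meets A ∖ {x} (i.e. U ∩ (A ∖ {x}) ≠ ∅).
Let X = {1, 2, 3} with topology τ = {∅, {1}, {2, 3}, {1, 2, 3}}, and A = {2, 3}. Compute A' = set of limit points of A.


A' = {2, 3}

For each x ∈ X, list the open sets U ∈ τ with x ∈ U, then check whether U ∩ (A ∖ {x}) ≠ ∅ for every such U.
  x = 1: open {1} ∋ x has {1} ∩ (A ∖ {1}) = ∅, so x is NOT a limit point.
  x = 2: opens ∋ x are {2, 3}, {1, 2, 3}; each meets A ∖ {2}, so x IS a limit point.
  x = 3: opens ∋ x are {2, 3}, {1, 2, 3}; each meets A ∖ {3}, so x IS a limit point.
Collecting: A' = {2, 3}.


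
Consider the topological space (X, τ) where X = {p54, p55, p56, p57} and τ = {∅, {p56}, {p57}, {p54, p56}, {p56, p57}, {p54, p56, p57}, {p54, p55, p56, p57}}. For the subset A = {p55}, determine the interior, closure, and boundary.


int(A) = ∅, cl(A) = {p55}, ∂A = {p55}.

Closed sets in (X, τ) are complements of opens:
  closed(X, τ) = {∅, {p55}, {p54, p55}, {p55, p57}, {p54, p55, p56}, {p54, p55, p57}, {p54, p55, p56, p57}}.
int(A) = ⋃ {U ∈ τ : U ⊆ A}. Opens contained in A: ∅.
Taking the union of these: int(A) = ∅.
cl(A) = ⋂ {C closed : A ⊆ C}. Closed sets containing A: {p55}, {p54, p55}, {p55, p57}, {p54, p55, p56}, {p54, p55, p57}, {p54, p55, p56, p57}.
Intersecting these: cl(A) = {p55}.
∂A = cl(A) ∖ int(A) = {p55} ∖ ∅ = {p55}.


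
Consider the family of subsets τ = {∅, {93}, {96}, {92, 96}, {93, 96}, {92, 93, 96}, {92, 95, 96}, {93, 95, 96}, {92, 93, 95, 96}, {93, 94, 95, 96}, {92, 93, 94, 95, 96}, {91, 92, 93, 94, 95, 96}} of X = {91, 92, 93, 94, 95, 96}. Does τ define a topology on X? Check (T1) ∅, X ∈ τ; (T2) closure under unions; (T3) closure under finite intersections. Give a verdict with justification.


τ is NOT a topology on X.

Axiom (T1): ∅ ∈ τ? Yes; X ∈ τ? Yes.
Axiom (T2/T3): check pairwise unions and intersections of members of τ.
Counterexample for (T3): {92, 95, 96} ∩ {93, 95, 96} = {95, 96} ∉ τ. Therefore τ is NOT a topology.


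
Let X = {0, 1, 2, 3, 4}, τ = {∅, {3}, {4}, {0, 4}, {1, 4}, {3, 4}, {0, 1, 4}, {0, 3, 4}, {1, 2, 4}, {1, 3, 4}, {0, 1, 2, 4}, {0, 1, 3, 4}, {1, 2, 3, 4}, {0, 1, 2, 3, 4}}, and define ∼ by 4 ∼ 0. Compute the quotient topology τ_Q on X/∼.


X/∼ = {[0=4], [1], [2], [3]}; |τ_Q| = 8.

Equivalence classes: [0=4], [1], [2], [3].
Quotient map π: X → X/∼ sends 0 ↦ [0=4], 1 ↦ [1], 2 ↦ [2], 3 ↦ [3], 4 ↦ [0=4].
For each subset V ⊆ X/∼, compute π^{-1}(V) ⊆ X and check whether π^{-1}(V) ∈ τ. V is open in τ_Q iff π^{-1}(V) ∈ τ.
  V = {}: π^{-1}(V) = ∅ ∈ τ ✓.
  V = {[0=4]}: π^{-1}(V) = {0, 4} ∈ τ ✓.
  V = {[1]}: π^{-1}(V) = {1} ∉ τ ✗.
  V = {[0=4], [1]}: π^{-1}(V) = {0, 1, 4} ∈ τ ✓.
  V = {[2]}: π^{-1}(V) = {2} ∉ τ ✗.
  V = {[0=4], [2]}: π^{-1}(V) = {0, 2, 4} ∉ τ ✗.
  V = {[1], [2]}: π^{-1}(V) = {1, 2} ∉ τ ✗.
  V = {[0=4], [1], [2]}: π^{-1}(V) = {0, 1, 2, 4} ∈ τ ✓.
  V = {[3]}: π^{-1}(V) = {3} ∈ τ ✓.
  V = {[0=4], [3]}: π^{-1}(V) = {0, 3, 4} ∈ τ ✓.
  V = {[1], [3]}: π^{-1}(V) = {1, 3} ∉ τ ✗.
  V = {[0=4], [1], [3]}: π^{-1}(V) = {0, 1, 3, 4} ∈ τ ✓.
  V = {[2], [3]}: π^{-1}(V) = {2, 3} ∉ τ ✗.
  V = {[0=4], [2], [3]}: π^{-1}(V) = {0, 2, 3, 4} ∉ τ ✗.
  V = {[1], [2], [3]}: π^{-1}(V) = {1, 2, 3} ∉ τ ✗.
  V = {[0=4], [1], [2], [3]}: π^{-1}(V) = {0, 1, 2, 3, 4} ∈ τ ✓.
Open sets in the quotient: τ_Q = {{}, {[0=4]}, {[0=4], [1]}, {[0=4], [1], [2]}, {[3]}, {[0=4], [3]}, {[0=4], [1], [3]}, {[0=4], [1], [2], [3]}} (8 elements).


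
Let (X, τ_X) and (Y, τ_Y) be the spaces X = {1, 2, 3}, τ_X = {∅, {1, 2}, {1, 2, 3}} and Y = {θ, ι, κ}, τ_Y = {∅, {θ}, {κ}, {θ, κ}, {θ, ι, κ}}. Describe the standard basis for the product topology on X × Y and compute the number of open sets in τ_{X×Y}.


Basis B = {∅ × ∅, {1, 2} × {θ}, {1, 2} × {κ}, {1, 2, 3} × {θ}, {1, 2, 3} × {κ}, {1, 2} × {θ, κ}, {1, 2} × {θ, ι, κ}, {1, 2, 3} × {θ, κ}, {1, 2, 3} × {θ, ι, κ}}; |τ_{X×Y}| = 14.

Enumerate products U × V with U ∈ τ_X, V ∈ τ_Y (deduplicated):
  ∅ × ∅ = {} (∅)
  {1, 2} × {θ} = {(1,θ), (2,θ)}
  {1, 2} × {κ} = {(1,κ), (2,κ)}
  {1, 2, 3} × {θ} = {(1,θ), (2,θ), (3,θ)}
  {1, 2, 3} × {κ} = {(1,κ), (2,κ), (3,κ)}
  {1, 2} × {θ, κ} = {(1,θ), (1,κ), (2,θ), (2,κ)}
  {1, 2} × {θ, ι, κ} = {(1,θ), (1,ι), (1,κ), (2,θ), (2,ι), (2,κ)}
  {1, 2, 3} × {θ, κ} = {(1,θ), (1,κ), (2,θ), (2,κ), (3,θ), (3,κ)}
  {1, 2, 3} × {θ, ι, κ} = {(1,θ), (1,ι), (1,κ), (2,θ), (2,ι), (2,κ), (3,θ), (3,ι), (3,κ)}
These 9 distinct sets form the basis B.
Close under arbitrary unions to get τ_{X×Y}; counting gives |τ_{X×Y}| = 14.


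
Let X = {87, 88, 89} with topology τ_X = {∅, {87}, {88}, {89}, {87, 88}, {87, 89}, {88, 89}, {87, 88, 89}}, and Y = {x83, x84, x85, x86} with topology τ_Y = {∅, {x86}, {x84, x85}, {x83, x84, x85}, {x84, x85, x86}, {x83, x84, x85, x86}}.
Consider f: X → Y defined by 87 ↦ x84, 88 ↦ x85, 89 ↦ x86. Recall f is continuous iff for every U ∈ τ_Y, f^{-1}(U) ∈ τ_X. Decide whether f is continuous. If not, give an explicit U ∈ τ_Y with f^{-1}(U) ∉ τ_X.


f IS continuous.

Compute f^{-1}(U) for each U ∈ τ_Y:
  U = ∅: f^{-1}(U) = ∅ ∈ τ_X ✓.
  U = {x86}: f^{-1}(U) = {89} ∈ τ_X ✓.
  U = {x84, x85}: f^{-1}(U) = {87, 88} ∈ τ_X ✓.
  U = {x83, x84, x85}: f^{-1}(U) = {87, 88} ∈ τ_X ✓.
  U = {x84, x85, x86}: f^{-1}(U) = {87, 88, 89} ∈ τ_X ✓.
  U = {x83, x84, x85, x86}: f^{-1}(U) = {87, 88, 89} ∈ τ_X ✓.
Every preimage lies in τ_X, so f IS continuous.


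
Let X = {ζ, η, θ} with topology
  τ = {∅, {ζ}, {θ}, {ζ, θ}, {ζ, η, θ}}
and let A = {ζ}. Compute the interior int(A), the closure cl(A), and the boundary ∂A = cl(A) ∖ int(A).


int(A) = {ζ}, cl(A) = {ζ, η}, ∂A = {η}.

Closed sets in (X, τ) are complements of opens:
  closed(X, τ) = {∅, {η}, {ζ, η}, {η, θ}, {ζ, η, θ}}.
int(A) = ⋃ {U ∈ τ : U ⊆ A}. Opens contained in A: ∅, {ζ}.
Taking the union of these: int(A) = {ζ}.
cl(A) = ⋂ {C closed : A ⊆ C}. Closed sets containing A: {ζ, η}, {ζ, η, θ}.
Intersecting these: cl(A) = {ζ, η}.
∂A = cl(A) ∖ int(A) = {ζ, η} ∖ {ζ} = {η}.


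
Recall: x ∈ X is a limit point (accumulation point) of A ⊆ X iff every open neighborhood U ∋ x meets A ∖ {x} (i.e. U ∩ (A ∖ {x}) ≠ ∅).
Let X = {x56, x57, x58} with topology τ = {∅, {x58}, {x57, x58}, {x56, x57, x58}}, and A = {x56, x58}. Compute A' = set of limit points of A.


A' = {x56, x57}

For each x ∈ X, list the open sets U ∈ τ with x ∈ U, then check whether U ∩ (A ∖ {x}) ≠ ∅ for every such U.
  x = x56: opens ∋ x are {x56, x57, x58}; each meets A ∖ {x56}, so x IS a limit point.
  x = x57: opens ∋ x are {x57, x58}, {x56, x57, x58}; each meets A ∖ {x57}, so x IS a limit point.
  x = x58: open {x58} ∋ x has {x58} ∩ (A ∖ {x58}) = ∅, so x is NOT a limit point.
Collecting: A' = {x56, x57}.


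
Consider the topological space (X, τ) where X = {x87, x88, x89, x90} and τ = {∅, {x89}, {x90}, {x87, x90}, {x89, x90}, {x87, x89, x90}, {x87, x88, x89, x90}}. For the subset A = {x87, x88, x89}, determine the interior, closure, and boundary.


int(A) = {x89}, cl(A) = {x87, x88, x89}, ∂A = {x87, x88}.

Closed sets in (X, τ) are complements of opens:
  closed(X, τ) = {∅, {x88}, {x87, x88}, {x88, x89}, {x87, x88, x89}, {x87, x88, x90}, {x87, x88, x89, x90}}.
int(A) = ⋃ {U ∈ τ : U ⊆ A}. Opens contained in A: ∅, {x89}.
Taking the union of these: int(A) = {x89}.
cl(A) = ⋂ {C closed : A ⊆ C}. Closed sets containing A: {x87, x88, x89}, {x87, x88, x89, x90}.
Intersecting these: cl(A) = {x87, x88, x89}.
∂A = cl(A) ∖ int(A) = {x87, x88, x89} ∖ {x89} = {x87, x88}.


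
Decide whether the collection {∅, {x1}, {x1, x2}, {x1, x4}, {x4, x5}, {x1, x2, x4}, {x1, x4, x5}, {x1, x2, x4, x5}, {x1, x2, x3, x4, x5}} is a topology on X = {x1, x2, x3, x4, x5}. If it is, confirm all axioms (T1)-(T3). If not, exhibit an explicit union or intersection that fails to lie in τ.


τ is NOT a topology on X.

Axiom (T1): ∅ ∈ τ? Yes; X ∈ τ? Yes.
Axiom (T2/T3): check pairwise unions and intersections of members of τ.
Counterexample for (T3): {x1, x4} ∩ {x4, x5} = {x4} ∉ τ. Therefore τ is NOT a topology.


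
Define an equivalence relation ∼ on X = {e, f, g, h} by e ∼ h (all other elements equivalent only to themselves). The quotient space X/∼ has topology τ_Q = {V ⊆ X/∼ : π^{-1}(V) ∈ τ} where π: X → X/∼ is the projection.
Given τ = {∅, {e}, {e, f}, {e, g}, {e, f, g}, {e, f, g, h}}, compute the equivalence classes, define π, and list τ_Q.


X/∼ = {[e=h], [f], [g]}; |τ_Q| = 2.

Equivalence classes: [e=h], [f], [g].
Quotient map π: X → X/∼ sends e ↦ [e=h], f ↦ [f], g ↦ [g], h ↦ [e=h].
For each subset V ⊆ X/∼, compute π^{-1}(V) ⊆ X and check whether π^{-1}(V) ∈ τ. V is open in τ_Q iff π^{-1}(V) ∈ τ.
  V = {}: π^{-1}(V) = ∅ ∈ τ ✓.
  V = {[e=h]}: π^{-1}(V) = {e, h} ∉ τ ✗.
  V = {[f]}: π^{-1}(V) = {f} ∉ τ ✗.
  V = {[e=h], [f]}: π^{-1}(V) = {e, f, h} ∉ τ ✗.
  V = {[g]}: π^{-1}(V) = {g} ∉ τ ✗.
  V = {[e=h], [g]}: π^{-1}(V) = {e, g, h} ∉ τ ✗.
  V = {[f], [g]}: π^{-1}(V) = {f, g} ∉ τ ✗.
  V = {[e=h], [f], [g]}: π^{-1}(V) = {e, f, g, h} ∈ τ ✓.
Open sets in the quotient: τ_Q = {{}, {[e=h], [f], [g]}} (2 elements).


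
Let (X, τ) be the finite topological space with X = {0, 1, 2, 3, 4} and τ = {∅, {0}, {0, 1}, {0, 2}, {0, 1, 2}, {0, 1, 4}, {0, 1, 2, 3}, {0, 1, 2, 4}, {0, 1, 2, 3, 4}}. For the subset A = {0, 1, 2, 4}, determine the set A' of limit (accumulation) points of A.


A' = {1, 2, 3, 4}

For each x ∈ X, list the open sets U ∈ τ with x ∈ U, then check whether U ∩ (A ∖ {x}) ≠ ∅ for every such U.
  x = 0: open {0} ∋ x has {0} ∩ (A ∖ {0}) = ∅, so x is NOT a limit point.
  x = 1: opens ∋ x are {0, 1}, {0, 1, 2}, {0, 1, 4}, {0, 1, 2, 3}, {0, 1, 2, 4}, {0, 1, 2, 3, 4}; each meets A ∖ {1}, so x IS a limit point.
  x = 2: opens ∋ x are {0, 2}, {0, 1, 2}, {0, 1, 2, 3}, {0, 1, 2, 4}, {0, 1, 2, 3, 4}; each meets A ∖ {2}, so x IS a limit point.
  x = 3: opens ∋ x are {0, 1, 2, 3}, {0, 1, 2, 3, 4}; each meets A ∖ {3}, so x IS a limit point.
  x = 4: opens ∋ x are {0, 1, 4}, {0, 1, 2, 4}, {0, 1, 2, 3, 4}; each meets A ∖ {4}, so x IS a limit point.
Collecting: A' = {1, 2, 3, 4}.


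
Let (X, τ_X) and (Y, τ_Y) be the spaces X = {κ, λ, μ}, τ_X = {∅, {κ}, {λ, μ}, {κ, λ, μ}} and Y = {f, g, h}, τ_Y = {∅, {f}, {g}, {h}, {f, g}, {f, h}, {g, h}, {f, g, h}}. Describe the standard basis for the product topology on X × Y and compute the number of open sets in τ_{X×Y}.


Basis B = {∅ × ∅, {κ} × {f}, {κ} × {g}, {κ} × {h}, {κ} × {f, g}, {κ} × {f, h}, {κ} × {g, h}, {λ, μ} × {f}, {λ, μ} × {g}, {λ, μ} × {h}, {κ} × {f, g, h}, {κ, λ, μ} × {f}, {κ, λ, μ} × {g}, {κ, λ, μ} × {h}, {λ, μ} × {f, g}, {λ, μ} × {f, h}, {λ, μ} × {g, h}, {κ, λ, μ} × {f, g}, {κ, λ, μ} × {f, h}, {κ, λ, μ} × {g, h}, {λ, μ} × {f, g, h}, {κ, λ, μ} × {f, g, h}}; |τ_{X×Y}| = 64.

Enumerate products U × V with U ∈ τ_X, V ∈ τ_Y (deduplicated):
  ∅ × ∅ = {} (∅)
  {κ} × {f} = {(κ,f)}
  {κ} × {g} = {(κ,g)}
  {κ} × {h} = {(κ,h)}
  {κ} × {f, g} = {(κ,f), (κ,g)}
  {κ} × {f, h} = {(κ,f), (κ,h)}
  {κ} × {g, h} = {(κ,g), (κ,h)}
  {λ, μ} × {f} = {(λ,f), (μ,f)}
  {λ, μ} × {g} = {(λ,g), (μ,g)}
  {λ, μ} × {h} = {(λ,h), (μ,h)}
  {κ} × {f, g, h} = {(κ,f), (κ,g), (κ,h)}
  {κ, λ, μ} × {f} = {(κ,f), (λ,f), (μ,f)}
  {κ, λ, μ} × {g} = {(κ,g), (λ,g), (μ,g)}
  {κ, λ, μ} × {h} = {(κ,h), (λ,h), (μ,h)}
  {λ, μ} × {f, g} = {(λ,f), (λ,g), (μ,f), (μ,g)}
  {λ, μ} × {f, h} = {(λ,f), (λ,h), (μ,f), (μ,h)}
  {λ, μ} × {g, h} = {(λ,g), (λ,h), (μ,g), (μ,h)}
  {κ, λ, μ} × {f, g} = {(κ,f), (κ,g), (λ,f), (λ,g), (μ,f), (μ,g)}
  {κ, λ, μ} × {f, h} = {(κ,f), (κ,h), (λ,f), (λ,h), (μ,f), (μ,h)}
  {κ, λ, μ} × {g, h} = {(κ,g), (κ,h), (λ,g), (λ,h), (μ,g), (μ,h)}
  {λ, μ} × {f, g, h} = {(λ,f), (λ,g), (λ,h), (μ,f), (μ,g), (μ,h)}
  {κ, λ, μ} × {f, g, h} = {(κ,f), (κ,g), (κ,h), (λ,f), (λ,g), (λ,h), (μ,f), (μ,g), (μ,h)}
These 22 distinct sets form the basis B.
Close under arbitrary unions to get τ_{X×Y}; counting gives |τ_{X×Y}| = 64.


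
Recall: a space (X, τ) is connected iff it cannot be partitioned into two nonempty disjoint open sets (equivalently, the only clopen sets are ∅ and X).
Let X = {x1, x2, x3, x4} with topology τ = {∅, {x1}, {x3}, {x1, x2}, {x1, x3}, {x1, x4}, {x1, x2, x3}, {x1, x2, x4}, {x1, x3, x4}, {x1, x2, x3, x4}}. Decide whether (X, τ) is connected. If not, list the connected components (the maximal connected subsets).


(X, τ) is disconnected; components = [{x3}, {x1, x2, x4}].

Find clopen sets (U ∈ τ with X ∖ U ∈ τ):
  U = ∅, X ∖ U = {x1, x2, x3, x4} — both open, so U is clopen.
  U = {x3}, X ∖ U = {x1, x2, x4} — both open, so U is clopen.
  U = {x1, x2, x4}, X ∖ U = {x3} — both open, so U is clopen.
  U = {x1, x2, x3, x4}, X ∖ U = ∅ — both open, so U is clopen.
Nontrivial clopen(s) exist: e.g. {x3}. So (X, τ) is disconnected.
Compute connected components by grouping points that agree on all clopens:
  component: {x3}
  component: {x1, x2, x4}


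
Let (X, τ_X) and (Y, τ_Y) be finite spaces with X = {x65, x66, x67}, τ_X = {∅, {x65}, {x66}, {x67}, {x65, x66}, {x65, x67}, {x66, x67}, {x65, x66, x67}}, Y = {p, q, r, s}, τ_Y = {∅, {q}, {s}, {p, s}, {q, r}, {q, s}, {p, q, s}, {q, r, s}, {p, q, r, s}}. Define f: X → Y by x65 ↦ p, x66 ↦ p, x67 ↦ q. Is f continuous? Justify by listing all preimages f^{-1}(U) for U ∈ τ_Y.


f IS continuous.

Compute f^{-1}(U) for each U ∈ τ_Y:
  U = ∅: f^{-1}(U) = ∅ ∈ τ_X ✓.
  U = {q}: f^{-1}(U) = {x67} ∈ τ_X ✓.
  U = {s}: f^{-1}(U) = ∅ ∈ τ_X ✓.
  U = {p, s}: f^{-1}(U) = {x65, x66} ∈ τ_X ✓.
  U = {q, r}: f^{-1}(U) = {x67} ∈ τ_X ✓.
  U = {q, s}: f^{-1}(U) = {x67} ∈ τ_X ✓.
  U = {p, q, s}: f^{-1}(U) = {x65, x66, x67} ∈ τ_X ✓.
  U = {q, r, s}: f^{-1}(U) = {x67} ∈ τ_X ✓.
  U = {p, q, r, s}: f^{-1}(U) = {x65, x66, x67} ∈ τ_X ✓.
Every preimage lies in τ_X, so f IS continuous.


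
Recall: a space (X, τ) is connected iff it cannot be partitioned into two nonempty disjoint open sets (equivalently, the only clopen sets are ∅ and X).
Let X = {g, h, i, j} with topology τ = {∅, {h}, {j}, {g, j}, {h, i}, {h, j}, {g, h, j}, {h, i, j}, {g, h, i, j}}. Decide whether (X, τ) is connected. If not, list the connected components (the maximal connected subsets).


(X, τ) is disconnected; components = [{g, j}, {h, i}].

Find clopen sets (U ∈ τ with X ∖ U ∈ τ):
  U = ∅, X ∖ U = {g, h, i, j} — both open, so U is clopen.
  U = {g, j}, X ∖ U = {h, i} — both open, so U is clopen.
  U = {h, i}, X ∖ U = {g, j} — both open, so U is clopen.
  U = {g, h, i, j}, X ∖ U = ∅ — both open, so U is clopen.
Nontrivial clopen(s) exist: e.g. {g, j}. So (X, τ) is disconnected.
Compute connected components by grouping points that agree on all clopens:
  component: {g, j}
  component: {h, i}


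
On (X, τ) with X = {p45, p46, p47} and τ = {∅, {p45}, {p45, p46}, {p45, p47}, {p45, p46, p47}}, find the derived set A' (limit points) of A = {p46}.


A' = ∅

For each x ∈ X, list the open sets U ∈ τ with x ∈ U, then check whether U ∩ (A ∖ {x}) ≠ ∅ for every such U.
  x = p45: open {p45} ∋ x has {p45} ∩ (A ∖ {p45}) = ∅, so x is NOT a limit point.
  x = p46: open {p45, p46} ∋ x has {p45, p46} ∩ (A ∖ {p46}) = ∅, so x is NOT a limit point.
  x = p47: open {p45, p47} ∋ x has {p45, p47} ∩ (A ∖ {p47}) = ∅, so x is NOT a limit point.
Collecting: A' = ∅.


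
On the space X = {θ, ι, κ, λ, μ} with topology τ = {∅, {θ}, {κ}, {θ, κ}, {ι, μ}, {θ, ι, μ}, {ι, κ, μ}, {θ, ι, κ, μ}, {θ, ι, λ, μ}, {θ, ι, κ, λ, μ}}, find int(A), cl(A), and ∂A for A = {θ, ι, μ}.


int(A) = {θ, ι, μ}, cl(A) = {θ, ι, λ, μ}, ∂A = {λ}.

Closed sets in (X, τ) are complements of opens:
  closed(X, τ) = {∅, {κ}, {λ}, {θ, λ}, {κ, λ}, {θ, κ, λ}, {ι, λ, μ}, {θ, ι, λ, μ}, {ι, κ, λ, μ}, {θ, ι, κ, λ, μ}}.
int(A) = ⋃ {U ∈ τ : U ⊆ A}. Opens contained in A: ∅, {θ}, {ι, μ}, {θ, ι, μ}.
Taking the union of these: int(A) = {θ, ι, μ}.
cl(A) = ⋂ {C closed : A ⊆ C}. Closed sets containing A: {θ, ι, λ, μ}, {θ, ι, κ, λ, μ}.
Intersecting these: cl(A) = {θ, ι, λ, μ}.
∂A = cl(A) ∖ int(A) = {θ, ι, λ, μ} ∖ {θ, ι, μ} = {λ}.


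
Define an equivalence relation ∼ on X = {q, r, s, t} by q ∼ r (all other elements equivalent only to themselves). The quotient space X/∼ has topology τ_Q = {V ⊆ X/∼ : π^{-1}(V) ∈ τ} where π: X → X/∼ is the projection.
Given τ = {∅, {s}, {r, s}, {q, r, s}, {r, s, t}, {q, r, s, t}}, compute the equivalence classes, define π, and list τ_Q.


X/∼ = {[q=r], [s], [t]}; |τ_Q| = 4.

Equivalence classes: [q=r], [s], [t].
Quotient map π: X → X/∼ sends q ↦ [q=r], r ↦ [q=r], s ↦ [s], t ↦ [t].
For each subset V ⊆ X/∼, compute π^{-1}(V) ⊆ X and check whether π^{-1}(V) ∈ τ. V is open in τ_Q iff π^{-1}(V) ∈ τ.
  V = {}: π^{-1}(V) = ∅ ∈ τ ✓.
  V = {[q=r]}: π^{-1}(V) = {q, r} ∉ τ ✗.
  V = {[s]}: π^{-1}(V) = {s} ∈ τ ✓.
  V = {[q=r], [s]}: π^{-1}(V) = {q, r, s} ∈ τ ✓.
  V = {[t]}: π^{-1}(V) = {t} ∉ τ ✗.
  V = {[q=r], [t]}: π^{-1}(V) = {q, r, t} ∉ τ ✗.
  V = {[s], [t]}: π^{-1}(V) = {s, t} ∉ τ ✗.
  V = {[q=r], [s], [t]}: π^{-1}(V) = {q, r, s, t} ∈ τ ✓.
Open sets in the quotient: τ_Q = {{}, {[s]}, {[q=r], [s]}, {[q=r], [s], [t]}} (4 elements).


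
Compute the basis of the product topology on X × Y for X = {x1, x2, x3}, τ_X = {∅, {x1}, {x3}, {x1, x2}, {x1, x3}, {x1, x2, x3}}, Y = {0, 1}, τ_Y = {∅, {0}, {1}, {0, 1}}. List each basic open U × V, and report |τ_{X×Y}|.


Basis B = {∅ × ∅, {x1} × {0}, {x1} × {1}, {x3} × {0}, {x3} × {1}, {x1} × {0, 1}, {x1, x2} × {0}, {x1, x3} × {0}, {x1, x2} × {1}, {x1, x3} × {1}, {x3} × {0, 1}, {x1, x2, x3} × {0}, {x1, x2, x3} × {1}, {x1, x2} × {0, 1}, {x1, x3} × {0, 1}, {x1, x2, x3} × {0, 1}}; |τ_{X×Y}| = 36.

Enumerate products U × V with U ∈ τ_X, V ∈ τ_Y (deduplicated):
  ∅ × ∅ = {} (∅)
  {x1} × {0} = {(x1,0)}
  {x1} × {1} = {(x1,1)}
  {x3} × {0} = {(x3,0)}
  {x3} × {1} = {(x3,1)}
  {x1} × {0, 1} = {(x1,0), (x1,1)}
  {x1, x2} × {0} = {(x1,0), (x2,0)}
  {x1, x3} × {0} = {(x1,0), (x3,0)}
  {x1, x2} × {1} = {(x1,1), (x2,1)}
  {x1, x3} × {1} = {(x1,1), (x3,1)}
  {x3} × {0, 1} = {(x3,0), (x3,1)}
  {x1, x2, x3} × {0} = {(x1,0), (x2,0), (x3,0)}
  {x1, x2, x3} × {1} = {(x1,1), (x2,1), (x3,1)}
  {x1, x2} × {0, 1} = {(x1,0), (x1,1), (x2,0), (x2,1)}
  {x1, x3} × {0, 1} = {(x1,0), (x1,1), (x3,0), (x3,1)}
  {x1, x2, x3} × {0, 1} = {(x1,0), (x1,1), (x2,0), (x2,1), (x3,0), (x3,1)}
These 16 distinct sets form the basis B.
Close under arbitrary unions to get τ_{X×Y}; counting gives |τ_{X×Y}| = 36.


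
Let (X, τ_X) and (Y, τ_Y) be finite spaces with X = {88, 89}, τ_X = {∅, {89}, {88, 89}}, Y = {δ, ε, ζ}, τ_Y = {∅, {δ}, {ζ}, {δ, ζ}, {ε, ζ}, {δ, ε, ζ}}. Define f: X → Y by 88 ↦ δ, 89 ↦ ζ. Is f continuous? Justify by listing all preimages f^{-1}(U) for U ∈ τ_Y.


f is NOT continuous.

Compute f^{-1}(U) for each U ∈ τ_Y:
  U = ∅: f^{-1}(U) = ∅ ∈ τ_X ✓.
  U = {δ}: f^{-1}(U) = {88} ∉ τ_X ✗.
  U = {ζ}: f^{-1}(U) = {89} ∈ τ_X ✓.
  U = {δ, ζ}: f^{-1}(U) = {88, 89} ∈ τ_X ✓.
  U = {ε, ζ}: f^{-1}(U) = {89} ∈ τ_X ✓.
  U = {δ, ε, ζ}: f^{-1}(U) = {88, 89} ∈ τ_X ✓.
Found U = {δ} with f^{-1}(U) = {88} not in τ_X. Therefore f is NOT continuous.


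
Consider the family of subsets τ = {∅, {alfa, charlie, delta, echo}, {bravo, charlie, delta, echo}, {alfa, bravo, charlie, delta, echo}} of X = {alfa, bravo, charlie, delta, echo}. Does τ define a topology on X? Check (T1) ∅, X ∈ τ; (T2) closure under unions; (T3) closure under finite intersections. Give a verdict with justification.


τ is NOT a topology on X.

Axiom (T1): ∅ ∈ τ? Yes; X ∈ τ? Yes.
Axiom (T2/T3): check pairwise unions and intersections of members of τ.
Counterexample for (T3): {alfa, charlie, delta, echo} ∩ {bravo, charlie, delta, echo} = {charlie, delta, echo} ∉ τ. Therefore τ is NOT a topology.


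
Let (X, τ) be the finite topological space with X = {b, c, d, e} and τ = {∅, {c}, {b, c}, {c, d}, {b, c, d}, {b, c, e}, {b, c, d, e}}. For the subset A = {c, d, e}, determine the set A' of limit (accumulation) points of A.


A' = {b, d, e}

For each x ∈ X, list the open sets U ∈ τ with x ∈ U, then check whether U ∩ (A ∖ {x}) ≠ ∅ for every such U.
  x = b: opens ∋ x are {b, c}, {b, c, d}, {b, c, e}, {b, c, d, e}; each meets A ∖ {b}, so x IS a limit point.
  x = c: open {c} ∋ x has {c} ∩ (A ∖ {c}) = ∅, so x is NOT a limit point.
  x = d: opens ∋ x are {c, d}, {b, c, d}, {b, c, d, e}; each meets A ∖ {d}, so x IS a limit point.
  x = e: opens ∋ x are {b, c, e}, {b, c, d, e}; each meets A ∖ {e}, so x IS a limit point.
Collecting: A' = {b, d, e}.


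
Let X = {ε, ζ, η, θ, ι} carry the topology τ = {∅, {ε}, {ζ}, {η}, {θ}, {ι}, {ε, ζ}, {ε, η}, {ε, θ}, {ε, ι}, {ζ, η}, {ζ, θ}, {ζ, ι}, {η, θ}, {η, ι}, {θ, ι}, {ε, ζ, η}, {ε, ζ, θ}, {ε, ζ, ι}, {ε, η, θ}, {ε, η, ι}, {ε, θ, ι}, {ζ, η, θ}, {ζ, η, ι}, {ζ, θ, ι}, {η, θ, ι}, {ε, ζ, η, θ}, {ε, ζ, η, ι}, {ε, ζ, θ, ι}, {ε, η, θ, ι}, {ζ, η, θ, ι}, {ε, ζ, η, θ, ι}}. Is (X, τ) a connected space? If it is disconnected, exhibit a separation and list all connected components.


(X, τ) is disconnected; components = [{ε}, {ζ}, {η}, {θ}, {ι}].

Find clopen sets (U ∈ τ with X ∖ U ∈ τ):
  U = ∅, X ∖ U = {ε, ζ, η, θ, ι} — both open, so U is clopen.
  U = {ε}, X ∖ U = {ζ, η, θ, ι} — both open, so U is clopen.
  U = {ζ}, X ∖ U = {ε, η, θ, ι} — both open, so U is clopen.
  U = {η}, X ∖ U = {ε, ζ, θ, ι} — both open, so U is clopen.
  U = {θ}, X ∖ U = {ε, ζ, η, ι} — both open, so U is clopen.
  U = {ι}, X ∖ U = {ε, ζ, η, θ} — both open, so U is clopen.
  U = {ε, ζ}, X ∖ U = {η, θ, ι} — both open, so U is clopen.
  U = {ε, η}, X ∖ U = {ζ, θ, ι} — both open, so U is clopen.
  U = {ε, θ}, X ∖ U = {ζ, η, ι} — both open, so U is clopen.
  U = {ε, ι}, X ∖ U = {ζ, η, θ} — both open, so U is clopen.
  U = {ζ, η}, X ∖ U = {ε, θ, ι} — both open, so U is clopen.
  U = {ζ, θ}, X ∖ U = {ε, η, ι} — both open, so U is clopen.
  U = {ζ, ι}, X ∖ U = {ε, η, θ} — both open, so U is clopen.
  U = {η, θ}, X ∖ U = {ε, ζ, ι} — both open, so U is clopen.
  U = {η, ι}, X ∖ U = {ε, ζ, θ} — both open, so U is clopen.
  U = {θ, ι}, X ∖ U = {ε, ζ, η} — both open, so U is clopen.
  U = {ε, ζ, η}, X ∖ U = {θ, ι} — both open, so U is clopen.
  U = {ε, ζ, θ}, X ∖ U = {η, ι} — both open, so U is clopen.
  U = {ε, ζ, ι}, X ∖ U = {η, θ} — both open, so U is clopen.
  U = {ε, η, θ}, X ∖ U = {ζ, ι} — both open, so U is clopen.
  U = {ε, η, ι}, X ∖ U = {ζ, θ} — both open, so U is clopen.
  U = {ε, θ, ι}, X ∖ U = {ζ, η} — both open, so U is clopen.
  U = {ζ, η, θ}, X ∖ U = {ε, ι} — both open, so U is clopen.
  U = {ζ, η, ι}, X ∖ U = {ε, θ} — both open, so U is clopen.
  U = {ζ, θ, ι}, X ∖ U = {ε, η} — both open, so U is clopen.
  U = {η, θ, ι}, X ∖ U = {ε, ζ} — both open, so U is clopen.
  U = {ε, ζ, η, θ}, X ∖ U = {ι} — both open, so U is clopen.
  U = {ε, ζ, η, ι}, X ∖ U = {θ} — both open, so U is clopen.
  U = {ε, ζ, θ, ι}, X ∖ U = {η} — both open, so U is clopen.
  U = {ε, η, θ, ι}, X ∖ U = {ζ} — both open, so U is clopen.
  U = {ζ, η, θ, ι}, X ∖ U = {ε} — both open, so U is clopen.
  U = {ε, ζ, η, θ, ι}, X ∖ U = ∅ — both open, so U is clopen.
Nontrivial clopen(s) exist: e.g. {ε, ζ, ι}. So (X, τ) is disconnected.
Compute connected components by grouping points that agree on all clopens:
  component: {ε}
  component: {ζ}
  component: {η}
  component: {θ}
  component: {ι}


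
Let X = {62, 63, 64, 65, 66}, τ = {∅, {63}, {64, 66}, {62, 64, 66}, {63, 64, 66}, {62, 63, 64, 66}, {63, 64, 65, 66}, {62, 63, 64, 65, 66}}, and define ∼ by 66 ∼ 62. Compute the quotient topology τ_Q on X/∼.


X/∼ = {[62=66], [63], [64], [65]}; |τ_Q| = 5.

Equivalence classes: [62=66], [63], [64], [65].
Quotient map π: X → X/∼ sends 62 ↦ [62=66], 63 ↦ [63], 64 ↦ [64], 65 ↦ [65], 66 ↦ [62=66].
For each subset V ⊆ X/∼, compute π^{-1}(V) ⊆ X and check whether π^{-1}(V) ∈ τ. V is open in τ_Q iff π^{-1}(V) ∈ τ.
  V = {}: π^{-1}(V) = ∅ ∈ τ ✓.
  V = {[62=66]}: π^{-1}(V) = {62, 66} ∉ τ ✗.
  V = {[63]}: π^{-1}(V) = {63} ∈ τ ✓.
  V = {[62=66], [63]}: π^{-1}(V) = {62, 63, 66} ∉ τ ✗.
  V = {[64]}: π^{-1}(V) = {64} ∉ τ ✗.
  V = {[62=66], [64]}: π^{-1}(V) = {62, 64, 66} ∈ τ ✓.
  V = {[63], [64]}: π^{-1}(V) = {63, 64} ∉ τ ✗.
  V = {[62=66], [63], [64]}: π^{-1}(V) = {62, 63, 64, 66} ∈ τ ✓.
  V = {[65]}: π^{-1}(V) = {65} ∉ τ ✗.
  V = {[62=66], [65]}: π^{-1}(V) = {62, 65, 66} ∉ τ ✗.
  V = {[63], [65]}: π^{-1}(V) = {63, 65} ∉ τ ✗.
  V = {[62=66], [63], [65]}: π^{-1}(V) = {62, 63, 65, 66} ∉ τ ✗.
  V = {[64], [65]}: π^{-1}(V) = {64, 65} ∉ τ ✗.
  V = {[62=66], [64], [65]}: π^{-1}(V) = {62, 64, 65, 66} ∉ τ ✗.
  V = {[63], [64], [65]}: π^{-1}(V) = {63, 64, 65} ∉ τ ✗.
  V = {[62=66], [63], [64], [65]}: π^{-1}(V) = {62, 63, 64, 65, 66} ∈ τ ✓.
Open sets in the quotient: τ_Q = {{}, {[63]}, {[62=66], [64]}, {[62=66], [63], [64]}, {[62=66], [63], [64], [65]}} (5 elements).


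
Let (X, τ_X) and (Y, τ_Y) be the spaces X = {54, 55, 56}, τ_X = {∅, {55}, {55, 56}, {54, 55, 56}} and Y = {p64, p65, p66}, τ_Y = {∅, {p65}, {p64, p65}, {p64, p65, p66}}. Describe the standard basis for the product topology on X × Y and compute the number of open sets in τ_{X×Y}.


Basis B = {∅ × ∅, {55} × {p65}, {55} × {p64, p65}, {55, 56} × {p65}, {54, 55, 56} × {p65}, {55} × {p64, p65, p66}, {55, 56} × {p64, p65}, {54, 55, 56} × {p64, p65}, {55, 56} × {p64, p65, p66}, {54, 55, 56} × {p64, p65, p66}}; |τ_{X×Y}| = 20.

Enumerate products U × V with U ∈ τ_X, V ∈ τ_Y (deduplicated):
  ∅ × ∅ = {} (∅)
  {55} × {p65} = {(55,p65)}
  {55} × {p64, p65} = {(55,p64), (55,p65)}
  {55, 56} × {p65} = {(55,p65), (56,p65)}
  {54, 55, 56} × {p65} = {(54,p65), (55,p65), (56,p65)}
  {55} × {p64, p65, p66} = {(55,p64), (55,p65), (55,p66)}
  {55, 56} × {p64, p65} = {(55,p64), (55,p65), (56,p64), (56,p65)}
  {54, 55, 56} × {p64, p65} = {(54,p64), (54,p65), (55,p64), (55,p65), (56,p64), (56,p65)}
  {55, 56} × {p64, p65, p66} = {(55,p64), (55,p65), (55,p66), (56,p64), (56,p65), (56,p66)}
  {54, 55, 56} × {p64, p65, p66} = {(54,p64), (54,p65), (54,p66), (55,p64), (55,p65), (55,p66), (56,p64), (56,p65), (56,p66)}
These 10 distinct sets form the basis B.
Close under arbitrary unions to get τ_{X×Y}; counting gives |τ_{X×Y}| = 20.


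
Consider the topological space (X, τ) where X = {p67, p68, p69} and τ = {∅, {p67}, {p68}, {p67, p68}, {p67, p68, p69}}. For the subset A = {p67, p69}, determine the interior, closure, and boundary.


int(A) = {p67}, cl(A) = {p67, p69}, ∂A = {p69}.

Closed sets in (X, τ) are complements of opens:
  closed(X, τ) = {∅, {p69}, {p67, p69}, {p68, p69}, {p67, p68, p69}}.
int(A) = ⋃ {U ∈ τ : U ⊆ A}. Opens contained in A: ∅, {p67}.
Taking the union of these: int(A) = {p67}.
cl(A) = ⋂ {C closed : A ⊆ C}. Closed sets containing A: {p67, p69}, {p67, p68, p69}.
Intersecting these: cl(A) = {p67, p69}.
∂A = cl(A) ∖ int(A) = {p67, p69} ∖ {p67} = {p69}.


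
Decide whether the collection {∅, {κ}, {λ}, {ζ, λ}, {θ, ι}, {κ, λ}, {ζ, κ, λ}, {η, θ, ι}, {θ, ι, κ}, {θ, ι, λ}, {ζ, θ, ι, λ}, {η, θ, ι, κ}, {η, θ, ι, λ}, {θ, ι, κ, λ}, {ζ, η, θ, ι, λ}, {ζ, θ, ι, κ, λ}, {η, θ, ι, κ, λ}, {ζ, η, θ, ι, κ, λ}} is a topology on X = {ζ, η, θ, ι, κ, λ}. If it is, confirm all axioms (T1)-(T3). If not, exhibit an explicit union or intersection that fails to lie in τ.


τ IS a topology on X.

Axiom (T1): ∅ ∈ τ? Yes; X ∈ τ? Yes.
Axiom (T2/T3): check pairwise unions and intersections of members of τ.
All pairwise intersections and unions checked — each lies in τ. Therefore τ satisfies (T1), (T2), (T3): it IS a topology on X.


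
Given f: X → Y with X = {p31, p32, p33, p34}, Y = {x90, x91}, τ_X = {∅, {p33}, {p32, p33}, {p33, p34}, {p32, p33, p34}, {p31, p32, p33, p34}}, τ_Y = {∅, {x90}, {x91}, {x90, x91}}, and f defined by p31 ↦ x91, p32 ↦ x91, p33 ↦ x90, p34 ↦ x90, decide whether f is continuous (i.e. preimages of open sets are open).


f is NOT continuous.

Compute f^{-1}(U) for each U ∈ τ_Y:
  U = ∅: f^{-1}(U) = ∅ ∈ τ_X ✓.
  U = {x90}: f^{-1}(U) = {p33, p34} ∈ τ_X ✓.
  U = {x91}: f^{-1}(U) = {p31, p32} ∉ τ_X ✗.
  U = {x90, x91}: f^{-1}(U) = {p31, p32, p33, p34} ∈ τ_X ✓.
Found U = {x91} with f^{-1}(U) = {p31, p32} not in τ_X. Therefore f is NOT continuous.


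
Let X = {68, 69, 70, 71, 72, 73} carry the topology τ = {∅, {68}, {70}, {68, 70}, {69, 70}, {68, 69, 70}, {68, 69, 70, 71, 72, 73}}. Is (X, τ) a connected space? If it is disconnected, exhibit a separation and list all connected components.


(X, τ) is connected.

Find clopen sets (U ∈ τ with X ∖ U ∈ τ):
  U = ∅, X ∖ U = {68, 69, 70, 71, 72, 73} — both open, so U is clopen.
  U = {68, 69, 70, 71, 72, 73}, X ∖ U = ∅ — both open, so U is clopen.
Only trivial clopens (∅ and X) exist, so (X, τ) is connected.
Compute connected components by grouping points that agree on all clopens:
  component: {68, 69, 70, 71, 72, 73}


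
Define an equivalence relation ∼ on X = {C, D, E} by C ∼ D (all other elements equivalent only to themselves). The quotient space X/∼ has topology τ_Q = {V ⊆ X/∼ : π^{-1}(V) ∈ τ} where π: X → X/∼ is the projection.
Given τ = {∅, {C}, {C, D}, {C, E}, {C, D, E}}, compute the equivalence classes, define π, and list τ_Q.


X/∼ = {[C=D], [E]}; |τ_Q| = 3.

Equivalence classes: [C=D], [E].
Quotient map π: X → X/∼ sends C ↦ [C=D], D ↦ [C=D], E ↦ [E].
For each subset V ⊆ X/∼, compute π^{-1}(V) ⊆ X and check whether π^{-1}(V) ∈ τ. V is open in τ_Q iff π^{-1}(V) ∈ τ.
  V = {}: π^{-1}(V) = ∅ ∈ τ ✓.
  V = {[C=D]}: π^{-1}(V) = {C, D} ∈ τ ✓.
  V = {[E]}: π^{-1}(V) = {E} ∉ τ ✗.
  V = {[C=D], [E]}: π^{-1}(V) = {C, D, E} ∈ τ ✓.
Open sets in the quotient: τ_Q = {{}, {[C=D]}, {[C=D], [E]}} (3 elements).


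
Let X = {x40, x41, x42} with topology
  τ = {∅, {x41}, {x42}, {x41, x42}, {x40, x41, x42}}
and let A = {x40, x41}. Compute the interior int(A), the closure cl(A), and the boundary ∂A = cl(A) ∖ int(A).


int(A) = {x41}, cl(A) = {x40, x41}, ∂A = {x40}.

Closed sets in (X, τ) are complements of opens:
  closed(X, τ) = {∅, {x40}, {x40, x41}, {x40, x42}, {x40, x41, x42}}.
int(A) = ⋃ {U ∈ τ : U ⊆ A}. Opens contained in A: ∅, {x41}.
Taking the union of these: int(A) = {x41}.
cl(A) = ⋂ {C closed : A ⊆ C}. Closed sets containing A: {x40, x41}, {x40, x41, x42}.
Intersecting these: cl(A) = {x40, x41}.
∂A = cl(A) ∖ int(A) = {x40, x41} ∖ {x41} = {x40}.


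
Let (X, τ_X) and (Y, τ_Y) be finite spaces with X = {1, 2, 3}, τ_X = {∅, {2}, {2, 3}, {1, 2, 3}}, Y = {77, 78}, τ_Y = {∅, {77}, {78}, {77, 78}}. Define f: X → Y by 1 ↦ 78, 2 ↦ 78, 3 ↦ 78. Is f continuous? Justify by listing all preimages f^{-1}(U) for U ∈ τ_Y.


f IS continuous.

Compute f^{-1}(U) for each U ∈ τ_Y:
  U = ∅: f^{-1}(U) = ∅ ∈ τ_X ✓.
  U = {77}: f^{-1}(U) = ∅ ∈ τ_X ✓.
  U = {78}: f^{-1}(U) = {1, 2, 3} ∈ τ_X ✓.
  U = {77, 78}: f^{-1}(U) = {1, 2, 3} ∈ τ_X ✓.
Every preimage lies in τ_X, so f IS continuous.


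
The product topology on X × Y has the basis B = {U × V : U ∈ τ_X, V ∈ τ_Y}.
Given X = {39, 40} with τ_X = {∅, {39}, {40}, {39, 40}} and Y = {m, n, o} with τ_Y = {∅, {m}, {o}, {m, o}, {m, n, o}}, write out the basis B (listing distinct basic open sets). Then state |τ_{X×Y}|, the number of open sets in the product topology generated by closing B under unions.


Basis B = {∅ × ∅, {39} × {m}, {39} × {o}, {40} × {m}, {40} × {o}, {39} × {m, o}, {39, 40} × {m}, {39, 40} × {o}, {40} × {m, o}, {39} × {m, n, o}, {40} × {m, n, o}, {39, 40} × {m, o}, {39, 40} × {m, n, o}}; |τ_{X×Y}| = 25.

Enumerate products U × V with U ∈ τ_X, V ∈ τ_Y (deduplicated):
  ∅ × ∅ = {} (∅)
  {39} × {m} = {(39,m)}
  {39} × {o} = {(39,o)}
  {40} × {m} = {(40,m)}
  {40} × {o} = {(40,o)}
  {39} × {m, o} = {(39,m), (39,o)}
  {39, 40} × {m} = {(39,m), (40,m)}
  {39, 40} × {o} = {(39,o), (40,o)}
  {40} × {m, o} = {(40,m), (40,o)}
  {39} × {m, n, o} = {(39,m), (39,n), (39,o)}
  {40} × {m, n, o} = {(40,m), (40,n), (40,o)}
  {39, 40} × {m, o} = {(39,m), (39,o), (40,m), (40,o)}
  {39, 40} × {m, n, o} = {(39,m), (39,n), (39,o), (40,m), (40,n), (40,o)}
These 13 distinct sets form the basis B.
Close under arbitrary unions to get τ_{X×Y}; counting gives |τ_{X×Y}| = 25.
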